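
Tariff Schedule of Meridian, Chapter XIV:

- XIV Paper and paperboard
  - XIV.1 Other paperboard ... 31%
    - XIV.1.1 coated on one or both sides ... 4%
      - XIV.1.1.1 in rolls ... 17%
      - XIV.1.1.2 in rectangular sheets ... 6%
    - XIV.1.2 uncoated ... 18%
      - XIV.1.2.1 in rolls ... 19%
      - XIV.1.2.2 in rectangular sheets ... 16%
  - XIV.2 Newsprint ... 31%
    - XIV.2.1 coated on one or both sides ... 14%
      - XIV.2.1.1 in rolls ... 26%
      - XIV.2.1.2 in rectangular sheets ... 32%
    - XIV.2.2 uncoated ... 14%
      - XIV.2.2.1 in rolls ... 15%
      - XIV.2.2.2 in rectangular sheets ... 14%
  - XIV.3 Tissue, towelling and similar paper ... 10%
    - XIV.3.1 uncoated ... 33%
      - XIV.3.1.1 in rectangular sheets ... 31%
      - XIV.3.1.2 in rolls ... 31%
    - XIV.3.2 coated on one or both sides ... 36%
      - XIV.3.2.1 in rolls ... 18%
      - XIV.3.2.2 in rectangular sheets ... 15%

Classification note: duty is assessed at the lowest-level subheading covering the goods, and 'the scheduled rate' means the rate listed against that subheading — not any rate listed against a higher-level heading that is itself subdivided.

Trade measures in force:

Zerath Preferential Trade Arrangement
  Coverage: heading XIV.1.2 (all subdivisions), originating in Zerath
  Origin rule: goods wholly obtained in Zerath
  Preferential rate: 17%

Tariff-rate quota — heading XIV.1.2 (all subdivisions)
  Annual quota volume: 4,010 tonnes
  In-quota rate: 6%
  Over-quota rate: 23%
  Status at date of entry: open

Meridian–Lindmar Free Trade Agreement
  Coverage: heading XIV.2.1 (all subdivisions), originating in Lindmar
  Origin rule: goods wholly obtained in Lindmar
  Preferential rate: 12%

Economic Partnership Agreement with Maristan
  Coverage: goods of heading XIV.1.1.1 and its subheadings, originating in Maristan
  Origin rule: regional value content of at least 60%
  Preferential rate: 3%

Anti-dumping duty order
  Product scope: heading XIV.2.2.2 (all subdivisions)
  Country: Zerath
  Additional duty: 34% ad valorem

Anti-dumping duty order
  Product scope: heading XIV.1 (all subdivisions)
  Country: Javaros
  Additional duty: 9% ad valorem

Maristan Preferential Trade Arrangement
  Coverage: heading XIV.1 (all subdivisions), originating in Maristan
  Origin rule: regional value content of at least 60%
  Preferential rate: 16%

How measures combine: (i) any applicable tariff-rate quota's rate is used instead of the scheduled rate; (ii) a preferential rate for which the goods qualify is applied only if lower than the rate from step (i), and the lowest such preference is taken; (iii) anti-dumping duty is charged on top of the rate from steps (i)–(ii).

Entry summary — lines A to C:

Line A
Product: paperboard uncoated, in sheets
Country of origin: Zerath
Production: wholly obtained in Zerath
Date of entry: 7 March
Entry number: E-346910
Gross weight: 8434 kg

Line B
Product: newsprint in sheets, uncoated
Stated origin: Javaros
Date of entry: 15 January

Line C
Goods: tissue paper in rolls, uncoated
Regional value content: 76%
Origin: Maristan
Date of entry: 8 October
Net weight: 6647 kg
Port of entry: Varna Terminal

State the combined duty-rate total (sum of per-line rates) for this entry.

Line A: paperboard → XIV.1; uncoated → XIV.1.2; in sheets → XIV.1.2.2. Scheduled 16%. quota on XIV.1.2 open → in-quota 6%; Zerath agreement on XIV.1.2: wholly obtained → 17% available; preference 17% not lower than 6% → no reduction. → 6%.
Line B: newsprint → XIV.2; uncoated → XIV.2.2; in sheets → XIV.2.2.2. Scheduled 14%. No special measure applies. → 14%.
Line C: tissue paper → XIV.3; uncoated → XIV.3.1; in rolls → XIV.3.1.2. Scheduled 31%. Maristan agreement on XIV.1.1.1: XIV.3.1.2 not covered; Maristan agreement on XIV.1: XIV.3.1.2 not covered. → 31%.
Sum: 6% + 14% + 31% = 51%.

51%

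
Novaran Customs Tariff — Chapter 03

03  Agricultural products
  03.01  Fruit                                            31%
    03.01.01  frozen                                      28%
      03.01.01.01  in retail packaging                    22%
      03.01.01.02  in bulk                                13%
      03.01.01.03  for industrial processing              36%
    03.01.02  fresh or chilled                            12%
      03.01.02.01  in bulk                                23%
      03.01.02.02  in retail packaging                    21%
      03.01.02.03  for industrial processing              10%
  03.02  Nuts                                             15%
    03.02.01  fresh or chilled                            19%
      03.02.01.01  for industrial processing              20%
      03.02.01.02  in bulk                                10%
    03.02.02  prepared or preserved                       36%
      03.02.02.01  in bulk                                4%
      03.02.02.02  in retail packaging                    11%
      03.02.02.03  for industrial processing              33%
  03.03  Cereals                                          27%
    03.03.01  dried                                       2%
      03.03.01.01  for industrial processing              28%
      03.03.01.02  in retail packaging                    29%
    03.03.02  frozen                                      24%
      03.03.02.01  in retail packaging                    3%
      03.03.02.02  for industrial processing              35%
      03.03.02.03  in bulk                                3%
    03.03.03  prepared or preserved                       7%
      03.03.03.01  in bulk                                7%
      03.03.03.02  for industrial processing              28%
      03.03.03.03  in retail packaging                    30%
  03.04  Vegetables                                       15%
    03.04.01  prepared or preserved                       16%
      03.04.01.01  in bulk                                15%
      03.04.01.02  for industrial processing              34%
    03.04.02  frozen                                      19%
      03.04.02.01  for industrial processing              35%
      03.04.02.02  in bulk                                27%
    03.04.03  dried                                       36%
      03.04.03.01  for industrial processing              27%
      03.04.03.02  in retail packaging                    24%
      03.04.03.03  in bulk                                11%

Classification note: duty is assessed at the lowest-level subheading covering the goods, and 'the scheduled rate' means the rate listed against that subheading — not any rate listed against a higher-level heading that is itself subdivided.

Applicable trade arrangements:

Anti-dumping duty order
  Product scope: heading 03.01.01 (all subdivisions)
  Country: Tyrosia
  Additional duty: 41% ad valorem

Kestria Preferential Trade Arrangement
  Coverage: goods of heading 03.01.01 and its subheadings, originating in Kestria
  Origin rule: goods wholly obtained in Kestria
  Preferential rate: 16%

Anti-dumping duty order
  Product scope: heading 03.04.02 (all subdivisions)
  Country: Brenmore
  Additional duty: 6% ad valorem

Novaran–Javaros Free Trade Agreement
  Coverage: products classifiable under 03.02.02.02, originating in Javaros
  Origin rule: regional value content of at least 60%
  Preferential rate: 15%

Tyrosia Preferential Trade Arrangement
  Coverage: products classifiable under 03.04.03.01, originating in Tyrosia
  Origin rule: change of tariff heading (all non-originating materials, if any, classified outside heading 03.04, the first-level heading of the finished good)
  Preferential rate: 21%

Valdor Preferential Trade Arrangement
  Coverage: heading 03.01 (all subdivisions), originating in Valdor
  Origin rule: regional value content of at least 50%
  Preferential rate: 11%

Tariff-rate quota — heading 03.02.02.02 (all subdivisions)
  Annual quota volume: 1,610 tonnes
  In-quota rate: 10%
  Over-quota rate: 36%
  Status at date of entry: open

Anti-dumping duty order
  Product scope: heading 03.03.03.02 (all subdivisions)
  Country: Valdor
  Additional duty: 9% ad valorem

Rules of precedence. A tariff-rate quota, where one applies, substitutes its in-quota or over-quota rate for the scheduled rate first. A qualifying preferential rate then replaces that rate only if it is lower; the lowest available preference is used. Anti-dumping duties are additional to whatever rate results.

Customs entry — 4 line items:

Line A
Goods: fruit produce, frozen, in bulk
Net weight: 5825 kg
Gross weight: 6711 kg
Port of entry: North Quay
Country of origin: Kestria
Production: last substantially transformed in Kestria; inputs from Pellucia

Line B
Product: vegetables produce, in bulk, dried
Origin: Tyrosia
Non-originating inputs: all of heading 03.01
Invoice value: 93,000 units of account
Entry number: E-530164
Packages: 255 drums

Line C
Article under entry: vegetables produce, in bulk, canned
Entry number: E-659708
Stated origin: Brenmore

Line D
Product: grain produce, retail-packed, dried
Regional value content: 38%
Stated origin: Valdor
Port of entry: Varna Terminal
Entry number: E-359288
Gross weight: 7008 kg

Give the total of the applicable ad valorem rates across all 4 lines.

Line A: fruit → 03.01; frozen → 03.01.01; in bulk → 03.01.01.02. Scheduled 13%. Kestria agreement on 03.01.01: not wholly obtained. → 13%.
Line B: vegetables → 03.04; dried → 03.04.03; in bulk → 03.04.03.03. Scheduled 11%. Tyrosia agreement on 03.04.03.01: 03.04.03.03 not covered. → 11%.
Line C: vegetables → 03.04; canned → 03.04.01; in bulk → 03.04.01.01. Scheduled 15%. No special measure applies. → 15%.
Line D: grain → 03.03; dried → 03.03.01; retail-packed → 03.03.01.02. Scheduled 29%. Valdor agreement on 03.01: 03.03.01.02 not covered. → 29%.
Sum: 13% + 11% + 15% + 29% = 68%.

68%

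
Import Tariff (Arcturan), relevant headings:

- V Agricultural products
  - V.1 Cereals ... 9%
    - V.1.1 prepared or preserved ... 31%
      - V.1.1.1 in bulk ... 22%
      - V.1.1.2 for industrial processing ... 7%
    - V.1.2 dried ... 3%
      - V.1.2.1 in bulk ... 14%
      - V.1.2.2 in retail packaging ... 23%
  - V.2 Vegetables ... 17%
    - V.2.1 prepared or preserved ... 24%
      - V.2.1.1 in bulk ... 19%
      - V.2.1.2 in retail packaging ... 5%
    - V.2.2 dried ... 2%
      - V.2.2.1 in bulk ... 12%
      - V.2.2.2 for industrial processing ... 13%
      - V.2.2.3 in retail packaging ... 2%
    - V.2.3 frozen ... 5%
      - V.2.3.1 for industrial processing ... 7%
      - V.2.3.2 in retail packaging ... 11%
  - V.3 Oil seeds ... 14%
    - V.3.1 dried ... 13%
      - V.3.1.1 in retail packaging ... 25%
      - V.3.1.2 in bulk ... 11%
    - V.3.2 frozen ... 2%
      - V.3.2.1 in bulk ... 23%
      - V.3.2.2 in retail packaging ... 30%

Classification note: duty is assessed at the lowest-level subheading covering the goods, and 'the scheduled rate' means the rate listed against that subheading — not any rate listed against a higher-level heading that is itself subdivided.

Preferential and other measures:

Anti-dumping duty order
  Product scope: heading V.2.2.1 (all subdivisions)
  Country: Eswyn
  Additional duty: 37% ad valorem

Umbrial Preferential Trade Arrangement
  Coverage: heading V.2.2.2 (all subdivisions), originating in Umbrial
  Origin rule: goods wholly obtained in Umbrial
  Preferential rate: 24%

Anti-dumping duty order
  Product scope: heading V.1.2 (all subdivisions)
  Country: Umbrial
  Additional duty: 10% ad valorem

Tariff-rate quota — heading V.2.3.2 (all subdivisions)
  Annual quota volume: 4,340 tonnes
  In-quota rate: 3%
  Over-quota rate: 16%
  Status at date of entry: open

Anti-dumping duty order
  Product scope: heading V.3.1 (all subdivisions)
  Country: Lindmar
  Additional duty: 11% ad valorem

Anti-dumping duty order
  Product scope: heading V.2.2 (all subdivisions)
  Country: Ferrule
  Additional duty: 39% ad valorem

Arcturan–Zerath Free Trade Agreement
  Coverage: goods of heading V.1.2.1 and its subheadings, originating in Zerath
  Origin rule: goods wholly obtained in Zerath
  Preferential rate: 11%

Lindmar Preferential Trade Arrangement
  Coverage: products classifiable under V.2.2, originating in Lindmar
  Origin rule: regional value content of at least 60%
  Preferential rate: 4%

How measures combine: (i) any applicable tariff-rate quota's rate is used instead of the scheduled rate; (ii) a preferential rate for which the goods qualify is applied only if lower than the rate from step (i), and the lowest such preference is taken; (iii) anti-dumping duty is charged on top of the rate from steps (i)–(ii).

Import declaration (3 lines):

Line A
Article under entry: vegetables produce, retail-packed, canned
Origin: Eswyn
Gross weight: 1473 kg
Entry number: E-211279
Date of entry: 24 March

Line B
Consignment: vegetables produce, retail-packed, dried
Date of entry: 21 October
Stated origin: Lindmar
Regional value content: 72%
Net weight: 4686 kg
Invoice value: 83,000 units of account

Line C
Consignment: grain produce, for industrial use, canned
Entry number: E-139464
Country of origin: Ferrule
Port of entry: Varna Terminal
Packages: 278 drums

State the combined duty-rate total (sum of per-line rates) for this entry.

14%

Line A: vegetables → V.2; canned → V.2.1; retail-packed → V.2.1.2. Scheduled 5%. No special measure applies. → 5%.
Line B: vegetables → V.2; dried → V.2.2; retail-packed → V.2.2.3. Scheduled 2%. Lindmar agreement on V.2.2: RVC ≥ 60% → 4% available; preference 4% not lower than 2% → no reduction. → 2%.
Line C: grain → V.1; canned → V.1.1; for industrial use → V.1.1.2. Scheduled 7%. No special measure applies. → 7%.
Sum: 5% + 2% + 7% = 14%.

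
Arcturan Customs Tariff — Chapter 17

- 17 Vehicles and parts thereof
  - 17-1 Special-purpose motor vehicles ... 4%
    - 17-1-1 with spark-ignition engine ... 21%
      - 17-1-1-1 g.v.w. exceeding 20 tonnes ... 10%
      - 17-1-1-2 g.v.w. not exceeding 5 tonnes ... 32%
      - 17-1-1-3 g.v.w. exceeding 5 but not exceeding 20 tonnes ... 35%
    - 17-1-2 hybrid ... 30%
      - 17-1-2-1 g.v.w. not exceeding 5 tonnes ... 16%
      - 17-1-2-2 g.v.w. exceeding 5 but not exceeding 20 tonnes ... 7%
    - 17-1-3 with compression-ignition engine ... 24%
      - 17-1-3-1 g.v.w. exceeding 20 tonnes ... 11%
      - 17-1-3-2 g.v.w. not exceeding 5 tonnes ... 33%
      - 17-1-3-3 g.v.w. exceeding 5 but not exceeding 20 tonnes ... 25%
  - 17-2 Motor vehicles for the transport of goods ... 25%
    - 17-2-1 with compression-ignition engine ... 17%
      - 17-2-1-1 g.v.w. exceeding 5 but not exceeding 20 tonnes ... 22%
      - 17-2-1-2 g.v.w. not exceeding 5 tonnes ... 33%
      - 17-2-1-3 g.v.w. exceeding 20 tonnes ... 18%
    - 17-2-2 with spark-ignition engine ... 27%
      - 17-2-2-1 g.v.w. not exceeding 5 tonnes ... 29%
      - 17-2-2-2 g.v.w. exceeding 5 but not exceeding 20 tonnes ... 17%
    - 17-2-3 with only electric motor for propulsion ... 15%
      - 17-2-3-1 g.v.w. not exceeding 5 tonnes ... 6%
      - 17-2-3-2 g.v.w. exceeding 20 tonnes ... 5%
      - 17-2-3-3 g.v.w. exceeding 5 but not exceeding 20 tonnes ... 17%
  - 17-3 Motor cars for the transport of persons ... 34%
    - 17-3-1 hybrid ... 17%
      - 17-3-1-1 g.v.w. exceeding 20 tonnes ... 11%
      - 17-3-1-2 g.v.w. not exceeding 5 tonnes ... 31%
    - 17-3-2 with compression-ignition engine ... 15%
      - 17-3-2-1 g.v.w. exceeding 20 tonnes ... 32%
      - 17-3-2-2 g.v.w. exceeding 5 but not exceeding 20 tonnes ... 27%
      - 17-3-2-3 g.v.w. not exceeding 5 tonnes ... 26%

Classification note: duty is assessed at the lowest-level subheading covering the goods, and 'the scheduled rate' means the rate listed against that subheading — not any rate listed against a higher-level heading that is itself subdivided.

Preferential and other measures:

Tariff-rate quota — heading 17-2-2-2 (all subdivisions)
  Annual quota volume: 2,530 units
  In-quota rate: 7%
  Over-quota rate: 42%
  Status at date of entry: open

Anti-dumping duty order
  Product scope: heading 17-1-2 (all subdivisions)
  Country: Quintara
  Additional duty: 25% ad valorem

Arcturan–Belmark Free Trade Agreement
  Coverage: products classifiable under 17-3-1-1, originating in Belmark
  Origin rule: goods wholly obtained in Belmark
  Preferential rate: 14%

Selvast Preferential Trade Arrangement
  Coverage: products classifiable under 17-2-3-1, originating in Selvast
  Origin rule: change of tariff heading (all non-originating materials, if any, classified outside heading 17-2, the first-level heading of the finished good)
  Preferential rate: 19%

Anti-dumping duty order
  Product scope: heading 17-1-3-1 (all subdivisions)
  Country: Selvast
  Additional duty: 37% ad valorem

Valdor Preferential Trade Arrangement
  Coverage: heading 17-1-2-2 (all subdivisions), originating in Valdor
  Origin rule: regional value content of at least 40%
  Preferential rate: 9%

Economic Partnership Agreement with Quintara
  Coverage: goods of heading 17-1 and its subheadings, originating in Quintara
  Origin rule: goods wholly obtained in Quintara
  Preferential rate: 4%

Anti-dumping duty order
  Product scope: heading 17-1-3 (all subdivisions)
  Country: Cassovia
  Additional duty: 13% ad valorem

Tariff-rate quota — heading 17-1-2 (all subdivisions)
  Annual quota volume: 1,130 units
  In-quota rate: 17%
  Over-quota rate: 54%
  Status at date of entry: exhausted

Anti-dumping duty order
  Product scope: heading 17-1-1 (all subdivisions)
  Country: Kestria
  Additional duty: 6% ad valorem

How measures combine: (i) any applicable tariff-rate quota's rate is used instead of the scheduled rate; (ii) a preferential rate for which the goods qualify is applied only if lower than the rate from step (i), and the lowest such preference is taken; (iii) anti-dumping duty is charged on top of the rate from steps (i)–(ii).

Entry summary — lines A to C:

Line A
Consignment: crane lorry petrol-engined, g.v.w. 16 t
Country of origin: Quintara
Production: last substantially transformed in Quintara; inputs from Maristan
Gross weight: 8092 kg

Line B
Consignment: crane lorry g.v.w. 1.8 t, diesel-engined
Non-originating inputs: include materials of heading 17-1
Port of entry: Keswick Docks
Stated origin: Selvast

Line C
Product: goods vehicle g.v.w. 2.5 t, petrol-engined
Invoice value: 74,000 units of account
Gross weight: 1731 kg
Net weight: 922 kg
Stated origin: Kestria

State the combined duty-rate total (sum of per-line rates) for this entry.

97%

Line A: crane lorry → 17-1; petrol-engined → 17-1-1; g.v.w. 16 t → 17-1-1-3. Scheduled 35%. Quintara agreement on 17-1: not wholly obtained. → 35%.
Line B: crane lorry → 17-1; diesel-engined → 17-1-3; g.v.w. 1.8 t → 17-1-3-2. Scheduled 33%. Selvast agreement on 17-2-3-1: 17-1-3-2 not covered. → 33%.
Line C: goods vehicle → 17-2; petrol-engined → 17-2-2; g.v.w. 2.5 t → 17-2-2-1. Scheduled 29%. No special measure applies. → 29%.
Sum: 35% + 33% + 29% = 97%.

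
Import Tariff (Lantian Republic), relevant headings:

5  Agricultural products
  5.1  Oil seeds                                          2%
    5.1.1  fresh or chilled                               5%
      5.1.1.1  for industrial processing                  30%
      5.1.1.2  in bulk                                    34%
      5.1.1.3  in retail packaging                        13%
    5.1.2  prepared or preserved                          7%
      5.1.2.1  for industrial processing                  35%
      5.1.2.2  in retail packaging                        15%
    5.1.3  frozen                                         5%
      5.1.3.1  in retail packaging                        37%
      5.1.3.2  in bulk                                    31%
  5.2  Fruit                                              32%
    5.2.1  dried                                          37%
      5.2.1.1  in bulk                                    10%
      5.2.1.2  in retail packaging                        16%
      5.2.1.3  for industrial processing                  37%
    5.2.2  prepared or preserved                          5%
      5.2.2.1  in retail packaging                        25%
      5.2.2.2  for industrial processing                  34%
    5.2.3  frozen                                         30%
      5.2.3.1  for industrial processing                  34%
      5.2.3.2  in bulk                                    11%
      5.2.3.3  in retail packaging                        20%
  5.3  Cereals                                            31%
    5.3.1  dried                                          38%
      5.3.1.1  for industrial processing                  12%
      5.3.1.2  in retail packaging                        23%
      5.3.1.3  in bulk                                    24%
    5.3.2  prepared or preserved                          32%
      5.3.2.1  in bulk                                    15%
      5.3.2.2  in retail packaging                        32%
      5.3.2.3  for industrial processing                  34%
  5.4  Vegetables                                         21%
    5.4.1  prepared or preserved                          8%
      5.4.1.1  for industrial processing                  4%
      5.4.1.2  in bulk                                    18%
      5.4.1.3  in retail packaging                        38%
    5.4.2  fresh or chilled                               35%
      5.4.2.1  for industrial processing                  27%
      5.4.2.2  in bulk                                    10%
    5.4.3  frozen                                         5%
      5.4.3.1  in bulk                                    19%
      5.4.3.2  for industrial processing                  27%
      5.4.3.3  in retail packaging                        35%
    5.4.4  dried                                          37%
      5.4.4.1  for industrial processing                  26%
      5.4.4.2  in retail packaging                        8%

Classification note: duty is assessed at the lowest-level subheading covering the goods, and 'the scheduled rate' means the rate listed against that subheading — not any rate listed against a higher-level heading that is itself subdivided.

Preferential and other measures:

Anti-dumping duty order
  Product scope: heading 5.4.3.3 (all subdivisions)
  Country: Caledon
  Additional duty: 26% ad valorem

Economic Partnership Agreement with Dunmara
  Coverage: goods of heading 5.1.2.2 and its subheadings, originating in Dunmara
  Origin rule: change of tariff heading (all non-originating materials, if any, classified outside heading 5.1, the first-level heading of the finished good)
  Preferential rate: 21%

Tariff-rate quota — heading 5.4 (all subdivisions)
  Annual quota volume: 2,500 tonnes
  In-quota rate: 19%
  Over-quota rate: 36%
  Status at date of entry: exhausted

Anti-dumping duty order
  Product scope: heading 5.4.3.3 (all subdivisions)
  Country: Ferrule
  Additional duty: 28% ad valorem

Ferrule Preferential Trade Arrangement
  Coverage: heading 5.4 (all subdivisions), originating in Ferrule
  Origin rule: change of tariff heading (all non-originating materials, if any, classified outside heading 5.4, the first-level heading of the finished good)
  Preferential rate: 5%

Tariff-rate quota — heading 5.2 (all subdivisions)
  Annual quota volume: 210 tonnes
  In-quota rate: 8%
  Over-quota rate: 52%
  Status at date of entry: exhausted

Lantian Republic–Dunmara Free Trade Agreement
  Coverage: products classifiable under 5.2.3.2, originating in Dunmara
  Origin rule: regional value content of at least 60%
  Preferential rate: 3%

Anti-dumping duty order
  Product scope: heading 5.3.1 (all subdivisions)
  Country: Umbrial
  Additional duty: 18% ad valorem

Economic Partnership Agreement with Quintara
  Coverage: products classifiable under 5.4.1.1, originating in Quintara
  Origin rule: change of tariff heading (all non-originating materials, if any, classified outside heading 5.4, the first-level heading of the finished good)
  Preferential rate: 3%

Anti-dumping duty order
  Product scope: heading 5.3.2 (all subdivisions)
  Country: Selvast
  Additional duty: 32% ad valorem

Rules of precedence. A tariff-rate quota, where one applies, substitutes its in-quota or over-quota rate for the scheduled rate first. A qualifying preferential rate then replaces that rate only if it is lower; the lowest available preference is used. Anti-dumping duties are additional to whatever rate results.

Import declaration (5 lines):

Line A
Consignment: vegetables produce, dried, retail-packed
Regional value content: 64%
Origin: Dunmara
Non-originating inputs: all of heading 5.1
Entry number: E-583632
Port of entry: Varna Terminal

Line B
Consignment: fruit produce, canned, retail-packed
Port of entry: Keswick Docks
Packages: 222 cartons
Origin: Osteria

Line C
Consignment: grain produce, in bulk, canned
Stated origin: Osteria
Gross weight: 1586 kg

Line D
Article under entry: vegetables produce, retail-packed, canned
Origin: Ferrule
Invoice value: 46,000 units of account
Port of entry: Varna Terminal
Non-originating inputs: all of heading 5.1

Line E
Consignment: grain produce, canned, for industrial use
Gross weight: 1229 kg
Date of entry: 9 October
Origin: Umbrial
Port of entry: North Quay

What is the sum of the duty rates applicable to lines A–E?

142%

Line A: vegetables → 5.4; dried → 5.4.4; retail-packed → 5.4.4.2. Scheduled 8%. quota on 5.4 exhausted → over-quota 36%; Dunmara agreement on 5.1.2.2: 5.4.4.2 not covered; Dunmara agreement on 5.2.3.2: 5.4.4.2 not covered. → 36%.
Line B: fruit → 5.2; canned → 5.2.2; retail-packed → 5.2.2.1. Scheduled 25%. quota on 5.2 exhausted → over-quota 52%. → 52%.
Line C: grain → 5.3; canned → 5.3.2; in bulk → 5.3.2.1. Scheduled 15%. No special measure applies. → 15%.
Line D: vegetables → 5.4; canned → 5.4.1; retail-packed → 5.4.1.3. Scheduled 38%. quota on 5.4 exhausted → over-quota 36%; Ferrule agreement on 5.4: CTH met → 5% available; preferential 5%. → 5%.
Line E: grain → 5.3; canned → 5.3.2; for industrial use → 5.3.2.3. Scheduled 34%. No special measure applies. → 34%.
Sum: 36% + 52% + 15% + 5% + 34% = 142%.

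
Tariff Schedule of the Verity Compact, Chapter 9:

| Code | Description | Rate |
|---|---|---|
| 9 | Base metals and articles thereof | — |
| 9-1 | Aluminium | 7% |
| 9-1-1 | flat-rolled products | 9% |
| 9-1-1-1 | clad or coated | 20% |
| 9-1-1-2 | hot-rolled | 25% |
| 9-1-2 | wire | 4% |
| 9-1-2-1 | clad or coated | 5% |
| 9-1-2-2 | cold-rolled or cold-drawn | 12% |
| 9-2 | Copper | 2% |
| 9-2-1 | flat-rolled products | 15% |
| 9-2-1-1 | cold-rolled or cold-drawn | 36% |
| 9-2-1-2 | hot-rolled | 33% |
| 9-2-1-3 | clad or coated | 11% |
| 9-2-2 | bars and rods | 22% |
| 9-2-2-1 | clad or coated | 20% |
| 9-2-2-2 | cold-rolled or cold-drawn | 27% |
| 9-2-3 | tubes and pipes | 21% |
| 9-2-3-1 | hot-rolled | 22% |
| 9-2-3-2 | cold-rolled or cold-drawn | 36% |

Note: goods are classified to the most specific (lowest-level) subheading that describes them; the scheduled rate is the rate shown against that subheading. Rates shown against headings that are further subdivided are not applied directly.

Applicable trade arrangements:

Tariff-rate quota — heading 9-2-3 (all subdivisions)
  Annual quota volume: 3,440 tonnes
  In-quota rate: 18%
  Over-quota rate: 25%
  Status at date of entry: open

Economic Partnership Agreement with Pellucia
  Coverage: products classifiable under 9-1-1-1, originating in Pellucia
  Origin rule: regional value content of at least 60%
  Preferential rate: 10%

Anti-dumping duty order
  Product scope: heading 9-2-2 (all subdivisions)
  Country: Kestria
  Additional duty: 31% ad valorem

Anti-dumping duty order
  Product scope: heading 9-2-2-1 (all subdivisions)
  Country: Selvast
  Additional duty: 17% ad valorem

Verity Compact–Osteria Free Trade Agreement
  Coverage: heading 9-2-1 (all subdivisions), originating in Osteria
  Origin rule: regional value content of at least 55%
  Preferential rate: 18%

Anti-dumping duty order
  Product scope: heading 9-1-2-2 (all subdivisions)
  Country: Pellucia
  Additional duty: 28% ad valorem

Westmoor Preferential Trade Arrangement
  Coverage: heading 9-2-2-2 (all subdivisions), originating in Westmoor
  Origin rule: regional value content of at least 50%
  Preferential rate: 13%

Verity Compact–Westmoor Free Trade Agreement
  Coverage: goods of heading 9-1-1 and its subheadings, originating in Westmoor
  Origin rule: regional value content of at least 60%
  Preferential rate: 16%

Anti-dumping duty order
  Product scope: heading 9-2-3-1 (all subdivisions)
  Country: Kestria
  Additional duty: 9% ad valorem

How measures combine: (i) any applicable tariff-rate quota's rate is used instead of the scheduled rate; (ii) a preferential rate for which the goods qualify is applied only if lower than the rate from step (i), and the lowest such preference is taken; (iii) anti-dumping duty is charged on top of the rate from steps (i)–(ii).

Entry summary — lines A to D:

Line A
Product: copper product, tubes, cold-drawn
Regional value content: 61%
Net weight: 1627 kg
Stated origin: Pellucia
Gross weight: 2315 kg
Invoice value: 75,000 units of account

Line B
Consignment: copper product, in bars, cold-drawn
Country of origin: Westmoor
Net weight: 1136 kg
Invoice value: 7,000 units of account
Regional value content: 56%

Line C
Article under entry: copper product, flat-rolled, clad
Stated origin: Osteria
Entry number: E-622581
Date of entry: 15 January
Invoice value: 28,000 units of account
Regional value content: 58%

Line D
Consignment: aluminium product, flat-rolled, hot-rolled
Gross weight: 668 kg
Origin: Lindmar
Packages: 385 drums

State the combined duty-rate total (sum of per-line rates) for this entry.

Line A: copper → 9-2; tubes → 9-2-3; cold-drawn → 9-2-3-2. Scheduled 36%. quota on 9-2-3 open → in-quota 18%; Pellucia agreement on 9-1-1-1: 9-2-3-2 not covered. → 18%.
Line B: copper → 9-2; in bars → 9-2-2; cold-drawn → 9-2-2-2. Scheduled 27%. Westmoor agreement on 9-2-2-2: RVC ≥ 50% → 13% available; Westmoor agreement on 9-1-1: 9-2-2-2 not covered; preferential 13%. → 13%.
Line C: copper → 9-2; flat-rolled → 9-2-1; clad → 9-2-1-3. Scheduled 11%. Osteria agreement on 9-2-1: RVC ≥ 55% → 18% available; preference 18% not lower than 11% → no reduction. → 11%.
Line D: aluminium → 9-1; flat-rolled → 9-1-1; hot-rolled → 9-1-1-2. Scheduled 25%. No special measure applies. → 25%.
Sum: 18% + 13% + 11% + 25% = 67%.

67%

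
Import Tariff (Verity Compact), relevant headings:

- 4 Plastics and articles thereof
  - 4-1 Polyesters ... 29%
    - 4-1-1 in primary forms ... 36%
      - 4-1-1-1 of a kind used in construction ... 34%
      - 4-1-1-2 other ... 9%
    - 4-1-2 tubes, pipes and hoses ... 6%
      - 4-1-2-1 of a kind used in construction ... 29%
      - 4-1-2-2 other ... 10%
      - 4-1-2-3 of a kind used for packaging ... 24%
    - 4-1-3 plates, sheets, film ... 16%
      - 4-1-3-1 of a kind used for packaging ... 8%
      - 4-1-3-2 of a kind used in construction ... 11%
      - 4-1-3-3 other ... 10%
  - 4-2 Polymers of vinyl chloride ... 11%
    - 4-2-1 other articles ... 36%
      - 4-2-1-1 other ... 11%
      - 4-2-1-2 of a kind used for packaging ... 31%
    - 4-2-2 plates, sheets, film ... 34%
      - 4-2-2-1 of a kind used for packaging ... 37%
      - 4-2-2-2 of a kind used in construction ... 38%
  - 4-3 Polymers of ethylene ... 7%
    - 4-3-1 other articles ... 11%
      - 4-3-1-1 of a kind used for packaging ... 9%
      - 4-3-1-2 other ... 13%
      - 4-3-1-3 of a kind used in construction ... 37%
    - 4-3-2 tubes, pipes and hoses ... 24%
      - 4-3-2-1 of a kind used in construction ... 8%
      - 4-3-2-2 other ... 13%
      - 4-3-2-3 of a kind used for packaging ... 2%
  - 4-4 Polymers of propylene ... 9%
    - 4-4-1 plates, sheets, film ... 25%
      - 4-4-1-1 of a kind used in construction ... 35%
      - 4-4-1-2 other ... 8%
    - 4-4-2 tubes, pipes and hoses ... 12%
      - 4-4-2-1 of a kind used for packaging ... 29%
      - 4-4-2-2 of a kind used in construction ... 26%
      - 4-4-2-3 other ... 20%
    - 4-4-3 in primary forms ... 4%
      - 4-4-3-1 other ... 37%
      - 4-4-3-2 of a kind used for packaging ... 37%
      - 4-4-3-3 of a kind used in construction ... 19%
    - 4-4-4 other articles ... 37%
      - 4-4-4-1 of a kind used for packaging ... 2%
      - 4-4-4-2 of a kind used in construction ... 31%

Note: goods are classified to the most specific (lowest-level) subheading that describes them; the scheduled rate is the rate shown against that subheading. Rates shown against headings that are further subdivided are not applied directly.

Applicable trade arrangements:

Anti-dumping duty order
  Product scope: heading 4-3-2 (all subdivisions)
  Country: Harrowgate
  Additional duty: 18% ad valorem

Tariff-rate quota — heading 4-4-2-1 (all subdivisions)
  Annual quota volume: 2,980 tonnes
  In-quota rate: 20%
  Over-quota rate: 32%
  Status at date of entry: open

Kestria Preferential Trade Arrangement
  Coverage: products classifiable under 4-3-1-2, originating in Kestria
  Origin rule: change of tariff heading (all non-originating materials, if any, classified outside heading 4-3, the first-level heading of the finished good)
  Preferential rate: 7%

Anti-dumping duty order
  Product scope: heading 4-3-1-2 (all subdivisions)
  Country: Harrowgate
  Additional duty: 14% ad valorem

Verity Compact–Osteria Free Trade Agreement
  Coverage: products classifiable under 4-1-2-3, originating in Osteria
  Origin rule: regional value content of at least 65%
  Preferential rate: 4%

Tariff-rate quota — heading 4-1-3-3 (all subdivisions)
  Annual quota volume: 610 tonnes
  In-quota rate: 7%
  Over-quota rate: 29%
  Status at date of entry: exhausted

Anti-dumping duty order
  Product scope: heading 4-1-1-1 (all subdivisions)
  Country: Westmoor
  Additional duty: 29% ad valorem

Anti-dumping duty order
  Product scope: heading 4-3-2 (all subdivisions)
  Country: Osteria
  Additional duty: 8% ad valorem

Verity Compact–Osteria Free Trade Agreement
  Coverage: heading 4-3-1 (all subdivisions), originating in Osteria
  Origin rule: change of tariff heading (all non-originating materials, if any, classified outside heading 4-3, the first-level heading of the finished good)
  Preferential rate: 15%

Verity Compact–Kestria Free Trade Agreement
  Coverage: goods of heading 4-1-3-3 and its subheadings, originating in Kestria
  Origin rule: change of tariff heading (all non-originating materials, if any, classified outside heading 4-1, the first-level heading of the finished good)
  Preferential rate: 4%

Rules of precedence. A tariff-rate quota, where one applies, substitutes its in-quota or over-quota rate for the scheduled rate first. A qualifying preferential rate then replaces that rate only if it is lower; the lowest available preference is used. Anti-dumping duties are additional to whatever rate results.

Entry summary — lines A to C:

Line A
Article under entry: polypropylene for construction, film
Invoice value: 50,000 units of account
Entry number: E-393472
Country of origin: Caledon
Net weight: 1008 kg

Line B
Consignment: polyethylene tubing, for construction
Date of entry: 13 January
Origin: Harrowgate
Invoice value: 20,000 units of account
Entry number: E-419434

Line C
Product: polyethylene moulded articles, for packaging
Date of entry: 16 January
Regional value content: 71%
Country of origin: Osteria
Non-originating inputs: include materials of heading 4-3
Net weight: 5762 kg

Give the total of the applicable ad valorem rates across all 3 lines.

70%

Line A: polypropylene → 4-4; film → 4-4-1; for construction → 4-4-1-1. Scheduled 35%. No special measure applies. → 35%.
Line B: polyethylene → 4-3; tubing → 4-3-2; for construction → 4-3-2-1. Scheduled 8%. anti-dumping (Harrowgate, 4-3-2): +18%; total 8% + 18% = 26%. → 26%.
Line C: polyethylene → 4-3; moulded articles → 4-3-1; for packaging → 4-3-1-1. Scheduled 9%. Osteria agreement on 4-1-2-3: 4-3-1-1 not covered; Osteria agreement on 4-3-1: CTH not met. → 9%.
Sum: 35% + 26% + 9% = 70%.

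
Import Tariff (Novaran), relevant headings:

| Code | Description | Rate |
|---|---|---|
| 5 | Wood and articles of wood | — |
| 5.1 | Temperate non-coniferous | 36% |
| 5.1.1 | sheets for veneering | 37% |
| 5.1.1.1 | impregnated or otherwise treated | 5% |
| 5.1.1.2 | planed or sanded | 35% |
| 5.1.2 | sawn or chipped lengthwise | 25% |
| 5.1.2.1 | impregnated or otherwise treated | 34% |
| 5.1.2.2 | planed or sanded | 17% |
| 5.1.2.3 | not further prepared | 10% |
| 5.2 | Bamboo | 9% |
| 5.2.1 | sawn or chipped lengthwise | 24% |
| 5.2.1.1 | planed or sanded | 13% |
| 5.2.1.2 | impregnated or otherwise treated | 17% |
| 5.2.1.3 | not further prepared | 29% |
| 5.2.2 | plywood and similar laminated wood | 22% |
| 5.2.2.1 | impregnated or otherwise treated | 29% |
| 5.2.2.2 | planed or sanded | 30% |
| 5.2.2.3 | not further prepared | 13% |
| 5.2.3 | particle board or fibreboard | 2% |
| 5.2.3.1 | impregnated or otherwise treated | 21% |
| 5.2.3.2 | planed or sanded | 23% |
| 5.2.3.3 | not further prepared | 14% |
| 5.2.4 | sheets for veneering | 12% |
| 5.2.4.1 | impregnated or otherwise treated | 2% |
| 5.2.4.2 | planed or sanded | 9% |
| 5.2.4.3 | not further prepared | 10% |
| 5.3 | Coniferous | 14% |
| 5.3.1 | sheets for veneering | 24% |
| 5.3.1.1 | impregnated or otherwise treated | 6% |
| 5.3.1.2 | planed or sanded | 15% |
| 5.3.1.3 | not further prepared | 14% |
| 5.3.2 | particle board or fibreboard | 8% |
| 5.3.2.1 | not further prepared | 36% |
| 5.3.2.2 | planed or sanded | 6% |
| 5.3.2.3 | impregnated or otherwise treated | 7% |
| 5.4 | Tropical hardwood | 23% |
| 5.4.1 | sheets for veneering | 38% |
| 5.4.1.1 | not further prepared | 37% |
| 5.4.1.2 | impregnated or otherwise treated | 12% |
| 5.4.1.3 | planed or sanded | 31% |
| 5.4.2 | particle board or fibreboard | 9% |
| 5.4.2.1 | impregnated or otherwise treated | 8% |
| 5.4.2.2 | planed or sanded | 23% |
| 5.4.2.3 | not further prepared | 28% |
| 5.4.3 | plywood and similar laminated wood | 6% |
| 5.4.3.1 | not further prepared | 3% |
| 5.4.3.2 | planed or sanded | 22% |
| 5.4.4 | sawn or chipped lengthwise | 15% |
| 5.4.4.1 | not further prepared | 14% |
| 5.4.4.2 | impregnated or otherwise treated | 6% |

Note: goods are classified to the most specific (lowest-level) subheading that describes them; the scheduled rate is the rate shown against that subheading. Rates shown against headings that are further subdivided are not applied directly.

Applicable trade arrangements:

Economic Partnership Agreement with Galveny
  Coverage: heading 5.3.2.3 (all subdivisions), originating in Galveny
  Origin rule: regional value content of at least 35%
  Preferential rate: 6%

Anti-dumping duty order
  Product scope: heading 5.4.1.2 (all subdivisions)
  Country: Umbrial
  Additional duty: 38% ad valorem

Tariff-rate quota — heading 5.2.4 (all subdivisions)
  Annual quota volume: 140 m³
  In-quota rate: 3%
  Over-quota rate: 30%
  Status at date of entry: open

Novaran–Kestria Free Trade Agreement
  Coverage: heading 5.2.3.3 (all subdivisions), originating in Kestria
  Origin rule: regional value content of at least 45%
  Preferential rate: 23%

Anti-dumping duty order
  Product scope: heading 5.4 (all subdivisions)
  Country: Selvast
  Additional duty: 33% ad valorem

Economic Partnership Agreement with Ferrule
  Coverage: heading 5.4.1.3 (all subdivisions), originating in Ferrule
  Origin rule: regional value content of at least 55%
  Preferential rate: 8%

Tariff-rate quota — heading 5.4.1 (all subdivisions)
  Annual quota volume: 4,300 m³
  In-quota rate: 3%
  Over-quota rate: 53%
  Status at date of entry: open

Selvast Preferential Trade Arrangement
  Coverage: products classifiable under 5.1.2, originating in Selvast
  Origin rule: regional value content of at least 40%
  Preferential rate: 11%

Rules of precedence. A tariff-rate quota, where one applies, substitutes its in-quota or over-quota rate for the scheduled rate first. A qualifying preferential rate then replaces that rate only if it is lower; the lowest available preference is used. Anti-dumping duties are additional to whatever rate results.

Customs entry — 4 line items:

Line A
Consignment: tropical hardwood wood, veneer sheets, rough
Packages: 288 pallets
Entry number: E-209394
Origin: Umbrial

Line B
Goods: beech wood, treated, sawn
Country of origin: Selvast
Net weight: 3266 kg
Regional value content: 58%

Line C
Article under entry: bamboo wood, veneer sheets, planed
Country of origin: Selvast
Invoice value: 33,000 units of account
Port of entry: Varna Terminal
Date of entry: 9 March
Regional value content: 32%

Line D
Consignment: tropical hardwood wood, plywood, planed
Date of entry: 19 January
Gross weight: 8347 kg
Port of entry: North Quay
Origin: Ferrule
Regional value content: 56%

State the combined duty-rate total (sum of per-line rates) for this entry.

Line A: tropical hardwood → 5.4; veneer sheets → 5.4.1; rough → 5.4.1.1. Scheduled 37%. quota on 5.4.1 open → in-quota 3%. → 3%.
Line B: beech → 5.1; sawn → 5.1.2; treated → 5.1.2.1. Scheduled 34%. Selvast agreement on 5.1.2: RVC ≥ 40% → 11% available; preferential 11%. → 11%.
Line C: bamboo → 5.2; veneer sheets → 5.2.4; planed → 5.2.4.2. Scheduled 9%. quota on 5.2.4 open → in-quota 3%; Selvast agreement on 5.1.2: 5.2.4.2 not covered. → 3%.
Line D: tropical hardwood → 5.4; plywood → 5.4.3; planed → 5.4.3.2. Scheduled 22%. Ferrule agreement on 5.4.1.3: 5.4.3.2 not covered. → 22%.
Sum: 3% + 11% + 3% + 22% = 39%.

39%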